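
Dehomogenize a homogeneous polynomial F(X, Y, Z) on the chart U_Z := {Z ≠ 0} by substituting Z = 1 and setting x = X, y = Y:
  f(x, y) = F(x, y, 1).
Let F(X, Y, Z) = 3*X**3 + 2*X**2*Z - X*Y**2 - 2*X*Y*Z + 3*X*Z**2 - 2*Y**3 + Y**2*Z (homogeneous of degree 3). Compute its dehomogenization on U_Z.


f(x, y) = 3*x**3 + 2*x**2 - x*y**2 - 2*x*y + 3*x - 2*y**3 + y**2

On U_Z we set Z = 1. Each monomial c·X^i·Y^j·Z^k in F becomes c·x^i·y^j·1^k = c·x^i·y^j.
Substituting Z = 1: F(X, Y, 1) = 3*x**3 + 2*x**2 - x*y**2 - 2*x*y + 3*x - 2*y**3 + y**2.
Note: deg(f) ≤ deg(F) = 3; strict inequality happens when F is divisible by Z (lost terms).


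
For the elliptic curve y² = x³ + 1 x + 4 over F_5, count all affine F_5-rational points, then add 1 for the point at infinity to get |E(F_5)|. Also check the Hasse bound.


Affine points = {(0, 2), (0, 3), (1, 1), (1, 4), (2, 2), (2, 3), (3, 2), (3, 3)}; affine count = 8; |E(F_5)| = 9.

Discriminant check: Δ ∝ 4a³ + 27b² = 4·1³ + 27·4² = 4·1 + 27·16 ≡ 1 (mod 5). Nonzero ⇒ E is nonsingular.
For each x ∈ F_5, compute rhs = x³ + 1·x + 4 mod 5, then count y ∈ F_5 with y² ≡ rhs.
  x = 0: rhs = 4, matching y values: 2, 3 (2 points).
  x = 1: rhs = 1, matching y values: 1, 4 (2 points).
  x = 2: rhs = 4, matching y values: 2, 3 (2 points).
  x = 3: rhs = 4, matching y values: 2, 3 (2 points).
  x = 4: rhs = 2, matching y values: none (0 points).
Total affine count: 8.
Full point count |E(F_5)| = 8 + 1 = 9.
Hasse bound: |9 − (5+1)| = |3| = 3 ≤ 2√5 ≈ 4.4721 ✓.


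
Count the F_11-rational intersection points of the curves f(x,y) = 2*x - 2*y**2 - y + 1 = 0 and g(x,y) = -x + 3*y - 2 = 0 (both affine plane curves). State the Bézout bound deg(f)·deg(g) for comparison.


Common zeros: {(1, 1), (8, 7)}; count = 2; Bézout bound = 2.

deg(f) = 2, deg(g) = 1, so Bézout bound = 2.
Scan x ∈ F_11. For each x, list the y ∈ F_11 with f(x, y) ≡ 0 and those with g(x, y) ≡ 0 (mod 11); the common zeros in that column are the intersection.
  x = 0: f ≡ 0 at y ∈ {6, 10}; g ≡ 0 at y ∈ {8}; common: ∅.
  x = 1: f ≡ 0 at y ∈ {1, 4}; g ≡ 0 at y ∈ {1}; common: {1}.
  x = 2: f ≡ 0 at y ∈ ∅; g ≡ 0 at y ∈ {5}; common: ∅.
  x = 3: f ≡ 0 at y ∈ ∅; g ≡ 0 at y ∈ {9}; common: ∅.
  x = 4: f ≡ 0 at y ∈ ∅; g ≡ 0 at y ∈ {2}; common: ∅.
  x = 5: f ≡ 0 at y ∈ {0, 5}; g ≡ 0 at y ∈ {6}; common: ∅.
  x = 6: f ≡ 0 at y ∈ ∅; g ≡ 0 at y ∈ {10}; common: ∅.
  x = 7: f ≡ 0 at y ∈ {8}; g ≡ 0 at y ∈ {3}; common: ∅.
  x = 8: f ≡ 0 at y ∈ {7, 9}; g ≡ 0 at y ∈ {7}; common: {7}.
  x = 9: f ≡ 0 at y ∈ ∅; g ≡ 0 at y ∈ {0}; common: ∅.
  x = 10: f ≡ 0 at y ∈ {2, 3}; g ≡ 0 at y ∈ {4}; common: ∅.
Collecting: common zeros = {(1, 1), (8, 7)}, so the count is 2.
Comparison with the Bézout bound: 2 ≤ 2 = deg(f)·deg(g), as expected for curves with no common component (the bound is attained).


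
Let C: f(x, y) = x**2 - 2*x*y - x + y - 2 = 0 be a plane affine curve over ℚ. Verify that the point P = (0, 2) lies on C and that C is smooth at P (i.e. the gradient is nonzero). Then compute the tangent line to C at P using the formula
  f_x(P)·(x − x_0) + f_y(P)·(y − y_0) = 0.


Tangent line at P: -5*x + y - 2 = 0.

Step 1: f(0, 2) = 0, so P lies on C.
Step 2: partial derivatives
  f_x(x, y) = 2*x - 2*y - 1, f_y(x, y) = 1 - 2*x.
  f_x(P) = -5, f_y(P) = 1 (gradient nonzero, so P is smooth).
Step 3: tangent line at P: -5·(x − 0) + 1·(y − 2) = 0.
Expanding: -5*x + y - 2 = 0.


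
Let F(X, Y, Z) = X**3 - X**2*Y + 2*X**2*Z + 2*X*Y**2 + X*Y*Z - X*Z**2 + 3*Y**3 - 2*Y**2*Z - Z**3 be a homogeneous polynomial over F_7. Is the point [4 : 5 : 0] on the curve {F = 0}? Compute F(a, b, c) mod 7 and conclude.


F(4,5,0) ≡ 6 (mod 7); P is NOT on the curve.

Evaluate F(4, 5, 0) term-by-term (mod 7).
  X**3 ↦ 1·64·1·1 = 64
  -X**2*Y ↦ -1·16·5·1 = -80
  2*X**2*Z ↦ 2·16·1·0 = 0
  2*X*Y**2 ↦ 2·4·25·1 = 200
  X*Y*Z ↦ 1·4·5·0 = 0
  -X*Z**2 ↦ -1·4·1·0 = 0
  3*Y**3 ↦ 3·1·125·1 = 375
  -2*Y**2*Z ↦ -2·1·25·0 = 0
  -Z**3 ↦ -1·1·1·0 = 0
Sum: F(4, 5, 0) = (64) + (-80) + (0) + (200) + (0) + (0) + (375) + (0) + (0) = 559.
Reducing mod 7: 559 ≡ 6 (mod 7).
Since F(a, b, c) ≡ 6 ≠ 0 (mod 7), P does NOT lie on the curve.


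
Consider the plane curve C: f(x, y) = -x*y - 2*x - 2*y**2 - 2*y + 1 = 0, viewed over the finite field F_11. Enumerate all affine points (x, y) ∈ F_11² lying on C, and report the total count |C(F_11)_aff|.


Affine F_11-points: {(0, 2), (0, 8), (1, 5), (1, 10), (2, 3), (2, 6), (6, 0), (6, 7), (10, 1), (10, 4)}; count = 10.

For each of the 121 pairs (x, y) ∈ F_11², evaluate f(x, y) mod 11. Record the zeros.
  x = 0: [0↦1, 1↦8, 2↦0, 3↦10, 4↦5, 5↦7, 6↦5, 7↦10, 8↦0, 9↦8, 10↦1]  zeros at y ∈ {2, 8}
  x = 1: [0↦10, 1↦5, 2↦7, 3↦5, 4↦10, 5↦0, 6↦8, 7↦1, 8↦1, 9↦8, 10↦0]  zeros at y ∈ {5, 10}
  x = 2: [0↦8, 1↦2, 2↦3, 3↦0, 4↦4, 5↦4, 6↦0, 7↦3, 8↦2, 9↦8, 10↦10]  zeros at y ∈ {3, 6}
  x = 3: [0↦6, 1↦10, 2↦10, 3↦6, 4↦9, 5↦8, 6↦3, 7↦5, 8↦3, 9↦8, 10↦9]  zeros at y ∈ ∅
  x = 4: [0↦4, 1↦7, 2↦6, 3↦1, 4↦3, 5↦1, 6↦6, 7↦7, 8↦4, 9↦8, 10↦8]  zeros at y ∈ ∅
  x = 5: [0↦2, 1↦4, 2↦2, 3↦7, 4↦8, 5↦5, 6↦9, 7↦9, 8↦5, 9↦8, 10↦7]  zeros at y ∈ ∅
  x = 6: [0↦0, 1↦1, 2↦9, 3↦2, 4↦2, 5↦9, 6↦1, 7↦0, 8↦6, 9↦8, 10↦6]  zeros at y ∈ {0, 7}
  x = 7: [0↦9, 1↦9, 2↦5, 3↦8, 4↦7, 5↦2, 6↦4, 7↦2, 8↦7, 9↦8, 10↦5]  zeros at y ∈ ∅
  x = 8: [0↦7, 1↦6, 2↦1, 3↦3, 4↦1, 5↦6, 6↦7, 7↦4, 8↦8, 9↦8, 10↦4]  zeros at y ∈ ∅
  x = 9: [0↦5, 1↦3, 2↦8, 3↦9, 4↦6, 5↦10, 6↦10, 7↦6, 8↦9, 9↦8, 10↦3]  zeros at y ∈ ∅
  x = 10: [0↦3, 1↦0, 2↦4, 3↦4, 4↦0, 5↦3, 6↦2, 7↦8, 8↦10, 9↦8, 10↦2]  zeros at y ∈ {1, 4}
Collecting zeros: affine points = {(0, 2), (0, 8), (1, 5), (1, 10), (2, 3), (2, 6), (6, 0), (6, 7), (10, 1), (10, 4)}.
Total count |C(F_11)_aff| = 10.


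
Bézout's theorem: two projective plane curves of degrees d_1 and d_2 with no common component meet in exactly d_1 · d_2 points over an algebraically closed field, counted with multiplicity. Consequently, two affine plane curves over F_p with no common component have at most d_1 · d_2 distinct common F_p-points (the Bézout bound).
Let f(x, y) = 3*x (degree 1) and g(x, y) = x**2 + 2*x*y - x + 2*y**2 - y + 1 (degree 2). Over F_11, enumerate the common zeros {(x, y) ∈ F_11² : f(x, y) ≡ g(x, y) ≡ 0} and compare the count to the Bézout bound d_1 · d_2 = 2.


Common zeros: {(0, 8), (0, 9)}; count = 2; Bézout bound = 2.

deg(f) = 1, deg(g) = 2, so Bézout bound = 2.
Scan x ∈ F_11. For each x, list the y ∈ F_11 with f(x, y) ≡ 0 and those with g(x, y) ≡ 0 (mod 11); the common zeros in that column are the intersection.
  x = 0: f ≡ 0 at y ∈ {0, 1, 2, 3, 4, 5, 6, 7, 8, 9, 10}; g ≡ 0 at y ∈ {8, 9}; common: {8, 9}.
  x = 1: f ≡ 0 at y ∈ ∅; g ≡ 0 at y ∈ {2, 3}; common: ∅.
  x = 2: f ≡ 0 at y ∈ ∅; g ≡ 0 at y ∈ ∅; common: ∅.
  x = 3: f ≡ 0 at y ∈ ∅; g ≡ 0 at y ∈ ∅; common: ∅.
  x = 4: f ≡ 0 at y ∈ ∅; g ≡ 0 at y ∈ {1}; common: ∅.
  x = 5: f ≡ 0 at y ∈ ∅; g ≡ 0 at y ∈ {3, 9}; common: ∅.
  x = 6: f ≡ 0 at y ∈ ∅; g ≡ 0 at y ∈ {1, 10}; common: ∅.
  x = 7: f ≡ 0 at y ∈ ∅; g ≡ 0 at y ∈ {2, 8}; common: ∅.
  x = 8: f ≡ 0 at y ∈ ∅; g ≡ 0 at y ∈ {10}; common: ∅.
  x = 9: f ≡ 0 at y ∈ ∅; g ≡ 0 at y ∈ ∅; common: ∅.
  x = 10: f ≡ 0 at y ∈ ∅; g ≡ 0 at y ∈ ∅; common: ∅.
Collecting: common zeros = {(0, 8), (0, 9)}, so the count is 2.
Comparison with the Bézout bound: 2 ≤ 2 = deg(f)·deg(g), as expected for curves with no common component (the bound is attained).


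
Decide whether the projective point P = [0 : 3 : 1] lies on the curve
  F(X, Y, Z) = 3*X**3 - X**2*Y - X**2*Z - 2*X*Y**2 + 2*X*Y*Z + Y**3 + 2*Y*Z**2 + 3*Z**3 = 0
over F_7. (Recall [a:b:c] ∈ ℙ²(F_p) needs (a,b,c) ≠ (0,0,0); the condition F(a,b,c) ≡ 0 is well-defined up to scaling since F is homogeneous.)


F(0,3,1) ≡ 1 (mod 7); P is NOT on the curve.

Evaluate F(0, 3, 1) term-by-term (mod 7).
  3*X**3 ↦ 3·0·1·1 = 0
  -X**2*Y ↦ -1·0·3·1 = 0
  -X**2*Z ↦ -1·0·1·1 = 0
  -2*X*Y**2 ↦ -2·0·9·1 = 0
  2*X*Y*Z ↦ 2·0·3·1 = 0
  Y**3 ↦ 1·1·27·1 = 27
  2*Y*Z**2 ↦ 2·1·3·1 = 6
  3*Z**3 ↦ 3·1·1·1 = 3
Sum: F(0, 3, 1) = (0) + (0) + (0) + (0) + (0) + (27) + (6) + (3) = 36.
Reducing mod 7: 36 ≡ 1 (mod 7).
Since F(a, b, c) ≡ 1 ≠ 0 (mod 7), P does NOT lie on the curve.


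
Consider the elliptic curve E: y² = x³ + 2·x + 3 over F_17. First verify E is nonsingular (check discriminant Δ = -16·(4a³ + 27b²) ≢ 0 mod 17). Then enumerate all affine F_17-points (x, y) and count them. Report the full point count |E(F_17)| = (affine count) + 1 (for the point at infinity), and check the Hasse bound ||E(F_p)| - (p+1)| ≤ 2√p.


Affine points = {(2, 7), (2, 10), (3, 6), (3, 11), (5, 6), (5, 11), (8, 2), (8, 15), (9, 6), (9, 11), (11, 8), (11, 9), (12, 2), (12, 15), (13, 4), (13, 13), (14, 2), (14, 15), (15, 5), (15, 12), (16, 0)}; affine count = 21; |E(F_17)| = 22.

Discriminant check: Δ ∝ 4a³ + 27b² = 4·2³ + 27·3² = 4·8 + 27·9 ≡ 3 (mod 17). Nonzero ⇒ E is nonsingular.
For each x ∈ F_17, compute rhs = x³ + 2·x + 3 mod 17, then count y ∈ F_17 with y² ≡ rhs.
  x = 0: rhs = 3, matching y values: none (0 points).
  x = 1: rhs = 6, matching y values: none (0 points).
  x = 2: rhs = 15, matching y values: 7, 10 (2 points).
  x = 3: rhs = 2, matching y values: 6, 11 (2 points).
  x = 4: rhs = 7, matching y values: none (0 points).
  x = 5: rhs = 2, matching y values: 6, 11 (2 points).
  x = 6: rhs = 10, matching y values: none (0 points).
  x = 7: rhs = 3, matching y values: none (0 points).
  x = 8: rhs = 4, matching y values: 2, 15 (2 points).
  x = 9: rhs = 2, matching y values: 6, 11 (2 points).
  x = 10: rhs = 3, matching y values: none (0 points).
  x = 11: rhs = 13, matching y values: 8, 9 (2 points).
  x = 12: rhs = 4, matching y values: 2, 15 (2 points).
  x = 13: rhs = 16, matching y values: 4, 13 (2 points).
  x = 14: rhs = 4, matching y values: 2, 15 (2 points).
  x = 15: rhs = 8, matching y values: 5, 12 (2 points).
  x = 16: rhs = 0, matching y values: 0 (1 points).
Total affine count: 21.
Full point count |E(F_17)| = 21 + 1 = 22.
Hasse bound: |22 − (17+1)| = |4| = 4 ≤ 2√17 ≈ 8.2462 ✓.


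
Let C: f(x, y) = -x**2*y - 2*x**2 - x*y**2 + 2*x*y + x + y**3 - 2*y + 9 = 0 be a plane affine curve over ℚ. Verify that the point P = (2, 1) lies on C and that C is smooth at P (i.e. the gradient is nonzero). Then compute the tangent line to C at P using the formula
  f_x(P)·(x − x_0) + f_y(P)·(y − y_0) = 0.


Tangent line at P: -10*x - 3*y + 23 = 0.

Step 1: f(2, 1) = 0, so P lies on C.
Step 2: partial derivatives
  f_x(x, y) = -2*x*y - 4*x - y**2 + 2*y + 1, f_y(x, y) = -x**2 - 2*x*y + 2*x + 3*y**2 - 2.
  f_x(P) = -10, f_y(P) = -3 (gradient nonzero, so P is smooth).
Step 3: tangent line at P: -10·(x − 2) + -3·(y − 1) = 0.
Expanding: -10*x - 3*y + 23 = 0.


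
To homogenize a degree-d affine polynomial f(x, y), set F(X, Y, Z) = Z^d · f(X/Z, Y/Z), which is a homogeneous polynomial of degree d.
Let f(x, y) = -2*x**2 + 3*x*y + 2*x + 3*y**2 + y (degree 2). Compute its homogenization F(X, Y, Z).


F(X, Y, Z) = -2*X**2 + 3*X*Y + 2*X*Z + 3*Y**2 + Y*Z

deg(f) = 2.
Substitute x = X/Z, y = Y/Z into f, then multiply by Z^2.
  monomial -2·x^2·y^0 ↦ -2·X^2·Y^0·Z^0.
  monomial 3·x^1·y^1 ↦ 3·X^1·Y^1·Z^0.
  monomial 2·x^1·y^0 ↦ 2·X^1·Y^0·Z^1.
  monomial 3·x^0·y^2 ↦ 3·X^0·Y^2·Z^0.
  monomial 1·x^0·y^1 ↦ 1·X^0·Y^1·Z^1.
Collecting: F(X, Y, Z) = -2*X**2 + 3*X*Y + 2*X*Z + 3*Y**2 + Y*Z.


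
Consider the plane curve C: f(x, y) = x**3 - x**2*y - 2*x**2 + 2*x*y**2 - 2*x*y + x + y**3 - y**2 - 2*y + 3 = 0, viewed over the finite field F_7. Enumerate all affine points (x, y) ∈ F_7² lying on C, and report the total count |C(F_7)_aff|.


Affine F_7-points: {(1, 1), (1, 4), (2, 4), (3, 4), (4, 1), (5, 1), (6, 2)}; count = 7.

For each of the 49 pairs (x, y) ∈ F_7², evaluate f(x, y) mod 7. Record the zeros.
  x = 0: [0↦3, 1↦1, 2↦3, 3↦1, 4↦1, 5↦2, 6↦3]  zeros at y ∈ ∅
  x = 1: [0↦3, 1↦0, 2↦5, 3↦3, 4↦0, 5↦2, 6↦1]  zeros at y ∈ {1, 4}
  x = 2: [0↦5, 1↦6, 2↦5, 3↦1, 4↦0, 5↦1, 6↦3]  zeros at y ∈ {4}
  x = 3: [0↦1, 1↦4, 2↦2, 3↦1, 4↦0, 5↦5, 6↦1]  zeros at y ∈ {4}
  x = 4: [0↦4, 1↦0, 2↦2, 3↦2, 4↦6, 5↦6, 6↦1]  zeros at y ∈ {1}
  x = 5: [0↦6, 1↦0, 2↦4, 3↦3, 4↦3, 5↦3, 6↦2]  zeros at y ∈ {1}
  x = 6: [0↦6, 1↦3, 2↦0, 3↦3, 4↦4, 5↦2, 6↦3]  zeros at y ∈ {2}
Collecting zeros: affine points = {(1, 1), (1, 4), (2, 4), (3, 4), (4, 1), (5, 1), (6, 2)}.
Total count |C(F_7)_aff| = 7.


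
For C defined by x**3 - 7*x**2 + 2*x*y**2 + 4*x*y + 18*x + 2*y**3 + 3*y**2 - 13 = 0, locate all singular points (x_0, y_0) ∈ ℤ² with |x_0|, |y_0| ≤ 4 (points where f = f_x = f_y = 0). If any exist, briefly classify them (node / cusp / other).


Singular points: {(2, -1)}; classification: node.

Compute partial derivatives:
  f_x = 3*x**2 - 14*x + 2*y**2 + 4*y + 18.
  f_y = 4*x*y + 4*x + 6*y**2 + 6*y.
Scan x_0 ∈ {−4, ..., 4}. For each x_0, f_y(x_0, y) is a polynomial in y; find its integer roots y ∈ {−4, ..., 4}, then test f_x and f at those candidates.
  x = -4: f_y(-4, y) = 6*y**2 - 10*y - 16; vanishes at y ∈ {-1}. (-4, -1): f_x = 120 ≠ 0.
  x = -3: f_y(-3, y) = 6*y**2 - 6*y - 12; vanishes at y ∈ {-1, 2}. (-3, -1): f_x = 85 ≠ 0; (-3, 2): f_x = 103 ≠ 0.
  x = -2: f_y(-2, y) = 6*y**2 - 2*y - 8; vanishes at y ∈ {-1}. (-2, -1): f_x = 56 ≠ 0.
  x = -1: f_y(-1, y) = 6*y**2 + 2*y - 4; vanishes at y ∈ {-1}. (-1, -1): f_x = 33 ≠ 0.
  x = 0: f_y(0, y) = 6*y**2 + 6*y; vanishes at y ∈ {-1, 0}. (0, -1): f_x = 16 ≠ 0; (0, 0): f_x = 18 ≠ 0.
  x = 1: f_y(1, y) = 6*y**2 + 10*y + 4; vanishes at y ∈ {-1}. (1, -1): f_x = 5 ≠ 0.
  x = 2: f_y(2, y) = 6*y**2 + 14*y + 8; vanishes at y ∈ {-1}. (2, -1): f_x = 0, f = 0 — SINGULAR.
  x = 3: f_y(3, y) = 6*y**2 + 18*y + 12; vanishes at y ∈ {-2, -1}. (3, -2): f_x = 3 ≠ 0; (3, -1): f_x = 1 ≠ 0.
  x = 4: f_y(4, y) = 6*y**2 + 22*y + 16; vanishes at y ∈ {-1}. (4, -1): f_x = 8 ≠ 0.
Only singular point on the grid: (2, -1).
Classify: substitute x = 2 + u, y = -1 + v and expand: f = u**3 - u**2 + 2*u*v**2 + 2*v**3 + v**2.
No constant or linear terms (consistent with a singular point). Quadratic part: -u**2 + v**2. Cubic part: u**3 + 2*u*v**2 + 2*v**3.
The quadratic part v**2 - u**2 = (v − u)(v + u) splits into two distinct linear factors, so there are two distinct tangent lines y − -1 = ±(x − 2) — this is a node (ordinary double point).
Classification: node.


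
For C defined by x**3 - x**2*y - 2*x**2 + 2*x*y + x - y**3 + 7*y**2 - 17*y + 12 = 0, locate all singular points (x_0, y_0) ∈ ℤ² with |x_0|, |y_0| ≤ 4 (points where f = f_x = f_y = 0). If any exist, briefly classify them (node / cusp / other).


Singular points: {(1, 2)}; classification: node.

Compute partial derivatives:
  f_x = 3*x**2 - 2*x*y - 4*x + 2*y + 1.
  f_y = -x**2 + 2*x - 3*y**2 + 14*y - 17.
Scan x_0 ∈ {−4, ..., 4}. For each x_0, f_y(x_0, y) is a polynomial in y; find its integer roots y ∈ {−4, ..., 4}, then test f_x and f at those candidates.
  x = -4: f_y(-4, y) = -3*y**2 + 14*y - 41; no integer root y with |y| ≤ 4.
  x = -3: f_y(-3, y) = -3*y**2 + 14*y - 32; no integer root y with |y| ≤ 4.
  x = -2: f_y(-2, y) = -3*y**2 + 14*y - 25; no integer root y with |y| ≤ 4.
  x = -1: f_y(-1, y) = -3*y**2 + 14*y - 20; no integer root y with |y| ≤ 4.
  x = 0: f_y(0, y) = -3*y**2 + 14*y - 17; no integer root y with |y| ≤ 4.
  x = 1: f_y(1, y) = -3*y**2 + 14*y - 16; vanishes at y ∈ {2}. (1, 2): f_x = 0, f = 0 — SINGULAR.
  x = 2: f_y(2, y) = -3*y**2 + 14*y - 17; no integer root y with |y| ≤ 4.
  x = 3: f_y(3, y) = -3*y**2 + 14*y - 20; no integer root y with |y| ≤ 4.
  x = 4: f_y(4, y) = -3*y**2 + 14*y - 25; no integer root y with |y| ≤ 4.
Only singular point on the grid: (1, 2).
Classify: substitute x = 1 + u, y = 2 + v and expand: f = u**3 - u**2*v - u**2 - v**3 + v**2.
No constant or linear terms (consistent with a singular point). Quadratic part: -u**2 + v**2. Cubic part: u**3 - u**2*v - v**3.
The quadratic part v**2 - u**2 = (v − u)(v + u) splits into two distinct linear factors, so there are two distinct tangent lines y − 2 = ±(x − 1) — this is a node (ordinary double point).
Classification: node.


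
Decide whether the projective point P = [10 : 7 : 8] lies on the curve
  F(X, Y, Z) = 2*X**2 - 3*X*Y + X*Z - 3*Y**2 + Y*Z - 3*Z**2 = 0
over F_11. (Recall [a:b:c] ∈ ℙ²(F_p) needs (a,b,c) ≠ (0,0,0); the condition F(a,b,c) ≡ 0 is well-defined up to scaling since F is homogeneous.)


F(10,7,8) ≡ 7 (mod 11); P is NOT on the curve.

Evaluate F(10, 7, 8) term-by-term (mod 11).
  2*X**2 ↦ 2·100·1·1 = 200
  -3*X*Y ↦ -3·10·7·1 = -210
  X*Z ↦ 1·10·1·8 = 80
  -3*Y**2 ↦ -3·1·49·1 = -147
  Y*Z ↦ 1·1·7·8 = 56
  -3*Z**2 ↦ -3·1·1·64 = -192
Sum: F(10, 7, 8) = (200) + (-210) + (80) + (-147) + (56) + (-192) = -213.
Reducing mod 11: -213 ≡ 7 (mod 11).
Since F(a, b, c) ≡ 7 ≠ 0 (mod 11), P does NOT lie on the curve.


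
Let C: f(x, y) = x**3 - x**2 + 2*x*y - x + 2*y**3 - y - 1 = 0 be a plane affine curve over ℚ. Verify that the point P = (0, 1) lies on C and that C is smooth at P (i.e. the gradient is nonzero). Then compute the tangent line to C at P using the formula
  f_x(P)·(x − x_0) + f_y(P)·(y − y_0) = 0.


Tangent line at P: x + 5*y - 5 = 0.

Step 1: f(0, 1) = 0, so P lies on C.
Step 2: partial derivatives
  f_x(x, y) = 3*x**2 - 2*x + 2*y - 1, f_y(x, y) = 2*x + 6*y**2 - 1.
  f_x(P) = 1, f_y(P) = 5 (gradient nonzero, so P is smooth).
Step 3: tangent line at P: 1·(x − 0) + 5·(y − 1) = 0.
Expanding: x + 5*y - 5 = 0.


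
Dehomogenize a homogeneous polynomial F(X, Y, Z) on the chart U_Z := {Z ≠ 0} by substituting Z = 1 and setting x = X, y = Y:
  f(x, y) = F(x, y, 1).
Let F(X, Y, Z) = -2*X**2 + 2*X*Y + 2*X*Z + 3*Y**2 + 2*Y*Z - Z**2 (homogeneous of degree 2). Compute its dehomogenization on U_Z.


f(x, y) = -2*x**2 + 2*x*y + 2*x + 3*y**2 + 2*y - 1

On U_Z we set Z = 1. Each monomial c·X^i·Y^j·Z^k in F becomes c·x^i·y^j·1^k = c·x^i·y^j.
Substituting Z = 1: F(X, Y, 1) = -2*x**2 + 2*x*y + 2*x + 3*y**2 + 2*y - 1.
Note: deg(f) ≤ deg(F) = 2; strict inequality happens when F is divisible by Z (lost terms).


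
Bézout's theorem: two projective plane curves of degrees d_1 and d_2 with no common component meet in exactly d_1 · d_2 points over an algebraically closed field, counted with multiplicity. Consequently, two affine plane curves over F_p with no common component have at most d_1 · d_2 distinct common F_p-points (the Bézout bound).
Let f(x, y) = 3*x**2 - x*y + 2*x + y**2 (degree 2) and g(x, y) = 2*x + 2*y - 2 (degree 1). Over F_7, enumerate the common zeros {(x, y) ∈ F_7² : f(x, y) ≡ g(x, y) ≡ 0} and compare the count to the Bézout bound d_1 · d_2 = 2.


Common zeros: {(4, 4), (6, 2)}; count = 2; Bézout bound = 2.

deg(f) = 2, deg(g) = 1, so Bézout bound = 2.
Scan x ∈ F_7. For each x, list the y ∈ F_7 with f(x, y) ≡ 0 and those with g(x, y) ≡ 0 (mod 7); the common zeros in that column are the intersection.
  x = 0: f ≡ 0 at y ∈ {0}; g ≡ 0 at y ∈ {1}; common: ∅.
  x = 1: f ≡ 0 at y ∈ {2, 6}; g ≡ 0 at y ∈ {0}; common: ∅.
  x = 2: f ≡ 0 at y ∈ ∅; g ≡ 0 at y ∈ {6}; common: ∅.
  x = 3: f ≡ 0 at y ∈ ∅; g ≡ 0 at y ∈ {5}; common: ∅.
  x = 4: f ≡ 0 at y ∈ {0, 4}; g ≡ 0 at y ∈ {4}; common: {4}.
  x = 5: f ≡ 0 at y ∈ {6}; g ≡ 0 at y ∈ {3}; common: ∅.
  x = 6: f ≡ 0 at y ∈ {2, 4}; g ≡ 0 at y ∈ {2}; common: {2}.
Collecting: common zeros = {(4, 4), (6, 2)}, so the count is 2.
Comparison with the Bézout bound: 2 ≤ 2 = deg(f)·deg(g), as expected for curves with no common component (the bound is attained).


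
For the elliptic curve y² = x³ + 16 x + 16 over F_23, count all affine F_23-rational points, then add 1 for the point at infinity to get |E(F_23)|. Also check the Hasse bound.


Affine points = {(0, 4), (0, 19), (4, 11), (4, 12), (6, 11), (6, 12), (8, 9), (8, 14), (10, 7), (10, 16), (12, 2), (12, 21), (13, 11), (13, 12), (17, 7), (17, 16), (18, 8), (18, 15), (19, 7), (19, 16)}; affine count = 20; |E(F_23)| = 21.

Discriminant check: Δ ∝ 4a³ + 27b² = 4·16³ + 27·16² = 4·4096 + 27·256 ≡ 20 (mod 23). Nonzero ⇒ E is nonsingular.
For each x ∈ F_23, compute rhs = x³ + 16·x + 16 mod 23, then count y ∈ F_23 with y² ≡ rhs.
  x = 0: rhs = 16, matching y values: 4, 19 (2 points).
  x = 1: rhs = 10, matching y values: none (0 points).
  x = 2: rhs = 10, matching y values: none (0 points).
  x = 3: rhs = 22, matching y values: none (0 points).
  x = 4: rhs = 6, matching y values: 11, 12 (2 points).
  x = 5: rhs = 14, matching y values: none (0 points).
  x = 6: rhs = 6, matching y values: 11, 12 (2 points).
  x = 7: rhs = 11, matching y values: none (0 points).
  x = 8: rhs = 12, matching y values: 9, 14 (2 points).
  x = 9: rhs = 15, matching y values: none (0 points).
  x = 10: rhs = 3, matching y values: 7, 16 (2 points).
  x = 11: rhs = 5, matching y values: none (0 points).
  x = 12: rhs = 4, matching y values: 2, 21 (2 points).
  x = 13: rhs = 6, matching y values: 11, 12 (2 points).
  x = 14: rhs = 17, matching y values: none (0 points).
  x = 15: rhs = 20, matching y values: none (0 points).
  x = 16: rhs = 21, matching y values: none (0 points).
  x = 17: rhs = 3, matching y values: 7, 16 (2 points).
  x = 18: rhs = 18, matching y values: 8, 15 (2 points).
  x = 19: rhs = 3, matching y values: 7, 16 (2 points).
  x = 20: rhs = 10, matching y values: none (0 points).
  x = 21: rhs = 22, matching y values: none (0 points).
  x = 22: rhs = 22, matching y values: none (0 points).
Total affine count: 20.
Full point count |E(F_23)| = 20 + 1 = 21.
Hasse bound: |21 − (23+1)| = |-3| = 3 ≤ 2√23 ≈ 9.5917 ✓.


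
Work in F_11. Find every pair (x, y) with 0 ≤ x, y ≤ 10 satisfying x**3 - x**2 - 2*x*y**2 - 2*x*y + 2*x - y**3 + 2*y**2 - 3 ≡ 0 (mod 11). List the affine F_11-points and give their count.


Affine F_11-points: {(0, 10), (1, 9), (5, 1), (5, 3), (5, 10), (7, 10), (10, 5)}; count = 7.

For each of the 121 pairs (x, y) ∈ F_11², evaluate f(x, y) mod 11. Record the zeros.
  x = 0: [0↦8, 1↦9, 2↦8, 3↦10, 4↦9, 5↦10, 6↦7, 7↦5, 8↦9, 9↦2, 10↦0]  zeros at y ∈ {10}
  x = 1: [0↦10, 1↦7, 2↦9, 3↦10, 4↦4, 5↦7, 6↦2, 7↦5, 8↦10, 9↦0, 10↦2]  zeros at y ∈ {9}
  x = 2: [0↦5, 1↦9, 2↦3, 3↦3, 4↦3, 5↦8, 6↦1, 7↦9, 8↦4, 9↦2, 10↦8]  zeros at y ∈ ∅
  x = 3: [0↦10, 1↦10, 2↦7, 3↦6, 4↦1, 5↦8, 6↦10, 7↦1, 8↦8, 9↦3, 10↦2]  zeros at y ∈ ∅
  x = 4: [0↦9, 1↦5, 2↦5, 3↦3, 4↦4, 5↦2, 6↦2, 7↦9, 8↦6, 9↦9, 10↦1]  zeros at y ∈ ∅
  x = 5: [0↦8, 1↦0, 2↦3, 3↦0, 4↦7, 5↦7, 6↦5, 7↦6, 8↦4, 9↦4, 10↦0]  zeros at y ∈ {1, 3, 10}
  x = 6: [0↦2, 1↦1, 2↦7, 3↦3, 4↦5, 5↦7, 6↦3, 7↦9, 8↦8, 9↦5, 10↦5]  zeros at y ∈ ∅
  x = 7: [0↦8, 1↦3, 2↦1, 3↦7, 4↦4, 5↦8, 6↦2, 7↦2, 8↦2, 9↦7, 10↦0]  zeros at y ∈ {10}
  x = 8: [0↦10, 1↦1, 2↦2, 3↦7, 4↦10, 5↦5, 6↦8, 7↦2, 8↦3, 9↦5, 10↦2]  zeros at y ∈ ∅
  x = 9: [0↦3, 1↦1, 2↦5, 3↦9, 4↦7, 5↦4, 6↦5, 7↦4, 8↦6, 9↦5, 10↦6]  zeros at y ∈ ∅
  x = 10: [0↦4, 1↦9, 2↦5, 3↦8, 4↦1, 5↦0, 6↦10, 7↦3, 8↦6, 9↦2, 10↦7]  zeros at y ∈ {5}
Collecting zeros: affine points = {(0, 10), (1, 9), (5, 1), (5, 3), (5, 10), (7, 10), (10, 5)}.
Total count |C(F_11)_aff| = 7.


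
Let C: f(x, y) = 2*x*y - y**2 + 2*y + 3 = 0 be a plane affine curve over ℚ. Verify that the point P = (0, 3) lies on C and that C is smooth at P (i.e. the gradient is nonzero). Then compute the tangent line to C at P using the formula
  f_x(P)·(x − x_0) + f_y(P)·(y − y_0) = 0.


Tangent line at P: 6*x - 4*y + 12 = 0.

Step 1: f(0, 3) = 0, so P lies on C.
Step 2: partial derivatives
  f_x(x, y) = 2*y, f_y(x, y) = 2*x - 2*y + 2.
  f_x(P) = 6, f_y(P) = -4 (gradient nonzero, so P is smooth).
Step 3: tangent line at P: 6·(x − 0) + -4·(y − 3) = 0.
Expanding: 6*x - 4*y + 12 = 0.


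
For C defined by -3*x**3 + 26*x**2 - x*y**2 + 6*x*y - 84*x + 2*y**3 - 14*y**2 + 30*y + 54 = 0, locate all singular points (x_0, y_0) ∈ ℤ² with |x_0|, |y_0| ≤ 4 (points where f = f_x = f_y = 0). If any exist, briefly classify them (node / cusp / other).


Singular points: {(3, 3)}; classification: node.

Compute partial derivatives:
  f_x = -9*x**2 + 52*x - y**2 + 6*y - 84.
  f_y = -2*x*y + 6*x + 6*y**2 - 28*y + 30.
Scan x_0 ∈ {−4, ..., 4}. For each x_0, f_y(x_0, y) is a polynomial in y; find its integer roots y ∈ {−4, ..., 4}, then test f_x and f at those candidates.
  x = -4: f_y(-4, y) = 6*y**2 - 20*y + 6; vanishes at y ∈ {3}. (-4, 3): f_x = -427 ≠ 0.
  x = -3: f_y(-3, y) = 6*y**2 - 22*y + 12; vanishes at y ∈ {3}. (-3, 3): f_x = -312 ≠ 0.
  x = -2: f_y(-2, y) = 6*y**2 - 24*y + 18; vanishes at y ∈ {1, 3}. (-2, 1): f_x = -219 ≠ 0; (-2, 3): f_x = -215 ≠ 0.
  x = -1: f_y(-1, y) = 6*y**2 - 26*y + 24; vanishes at y ∈ {3}. (-1, 3): f_x = -136 ≠ 0.
  x = 0: f_y(0, y) = 6*y**2 - 28*y + 30; vanishes at y ∈ {3}. (0, 3): f_x = -75 ≠ 0.
  x = 1: f_y(1, y) = 6*y**2 - 30*y + 36; vanishes at y ∈ {2, 3}. (1, 2): f_x = -33 ≠ 0; (1, 3): f_x = -32 ≠ 0.
  x = 2: f_y(2, y) = 6*y**2 - 32*y + 42; vanishes at y ∈ {3}. (2, 3): f_x = -7 ≠ 0.
  x = 3: f_y(3, y) = 6*y**2 - 34*y + 48; vanishes at y ∈ {3}. (3, 3): f_x = 0, f = 0 — SINGULAR.
  x = 4: f_y(4, y) = 6*y**2 - 36*y + 54; vanishes at y ∈ {3}. (4, 3): f_x = -11 ≠ 0.
Only singular point on the grid: (3, 3).
Classify: substitute x = 3 + u, y = 3 + v and expand: f = -3*u**3 - u**2 - u*v**2 + 2*v**3 + v**2.
No constant or linear terms (consistent with a singular point). Quadratic part: -u**2 + v**2. Cubic part: -3*u**3 - u*v**2 + 2*v**3.
The quadratic part v**2 - u**2 = (v − u)(v + u) splits into two distinct linear factors, so there are two distinct tangent lines y − 3 = ±(x − 3) — this is a node (ordinary double point).
Classification: node.


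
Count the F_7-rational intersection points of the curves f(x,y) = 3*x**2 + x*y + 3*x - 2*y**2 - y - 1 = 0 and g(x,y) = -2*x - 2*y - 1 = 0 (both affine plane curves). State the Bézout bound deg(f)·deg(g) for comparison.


Common zeros: {(3, 0)}; count = 1; Bézout bound = 2.

deg(f) = 2, deg(g) = 1, so Bézout bound = 2.
Scan x ∈ F_7. For each x, list the y ∈ F_7 with f(x, y) ≡ 0 and those with g(x, y) ≡ 0 (mod 7); the common zeros in that column are the intersection.
  x = 0: f ≡ 0 at y ∈ {5}; g ≡ 0 at y ∈ {3}; common: ∅.
  x = 1: f ≡ 0 at y ∈ ∅; g ≡ 0 at y ∈ {2}; common: ∅.
  x = 2: f ≡ 0 at y ∈ {5, 6}; g ≡ 0 at y ∈ {1}; common: ∅.
  x = 3: f ≡ 0 at y ∈ {0, 1}; g ≡ 0 at y ∈ {0}; common: {0}.
  x = 4: f ≡ 0 at y ∈ ∅; g ≡ 0 at y ∈ {6}; common: ∅.
  x = 5: f ≡ 0 at y ∈ {1}; g ≡ 0 at y ∈ {5}; common: ∅.
  x = 6: f ≡ 0 at y ∈ ∅; g ≡ 0 at y ∈ {4}; common: ∅.
Collecting: common zeros = {(3, 0)}, so the count is 1.
Comparison with the Bézout bound: 1 ≤ 2 = deg(f)·deg(g), as expected for curves with no common component (the affine F_7-count falls short of the bound because intersections may lie at infinity, over extension fields, or carry multiplicity).


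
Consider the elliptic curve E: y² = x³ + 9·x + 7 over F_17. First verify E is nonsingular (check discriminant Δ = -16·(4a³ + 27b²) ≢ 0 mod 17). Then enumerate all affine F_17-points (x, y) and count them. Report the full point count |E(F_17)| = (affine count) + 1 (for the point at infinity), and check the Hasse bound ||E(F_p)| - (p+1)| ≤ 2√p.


Affine points = {(1, 0), (2, 4), (2, 13), (8, 8), (8, 9), (9, 1), (9, 16), (10, 3), (10, 14), (11, 3), (11, 14), (13, 3), (13, 14), (14, 2), (14, 15), (15, 7), (15, 10)}; affine count = 17; |E(F_17)| = 18.

Discriminant check: Δ ∝ 4a³ + 27b² = 4·9³ + 27·7² = 4·729 + 27·49 ≡ 6 (mod 17). Nonzero ⇒ E is nonsingular.
For each x ∈ F_17, compute rhs = x³ + 9·x + 7 mod 17, then count y ∈ F_17 with y² ≡ rhs.
  x = 0: rhs = 7, matching y values: none (0 points).
  x = 1: rhs = 0, matching y values: 0 (1 points).
  x = 2: rhs = 16, matching y values: 4, 13 (2 points).
  x = 3: rhs = 10, matching y values: none (0 points).
  x = 4: rhs = 5, matching y values: none (0 points).
  x = 5: rhs = 7, matching y values: none (0 points).
  x = 6: rhs = 5, matching y values: none (0 points).
  x = 7: rhs = 5, matching y values: none (0 points).
  x = 8: rhs = 13, matching y values: 8, 9 (2 points).
  x = 9: rhs = 1, matching y values: 1, 16 (2 points).
  x = 10: rhs = 9, matching y values: 3, 14 (2 points).
  x = 11: rhs = 9, matching y values: 3, 14 (2 points).
  x = 12: rhs = 7, matching y values: none (0 points).
  x = 13: rhs = 9, matching y values: 3, 14 (2 points).
  x = 14: rhs = 4, matching y values: 2, 15 (2 points).
  x = 15: rhs = 15, matching y values: 7, 10 (2 points).
  x = 16: rhs = 14, matching y values: none (0 points).
Total affine count: 17.
Full point count |E(F_17)| = 17 + 1 = 18.
Hasse bound: |18 − (17+1)| = |0| = 0 ≤ 2√17 ≈ 8.2462 ✓.


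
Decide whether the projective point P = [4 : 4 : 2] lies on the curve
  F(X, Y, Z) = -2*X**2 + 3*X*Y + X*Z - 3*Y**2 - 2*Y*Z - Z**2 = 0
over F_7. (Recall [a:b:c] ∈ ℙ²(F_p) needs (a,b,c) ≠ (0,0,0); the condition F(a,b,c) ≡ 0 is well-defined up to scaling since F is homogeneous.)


F(4,4,2) ≡ 5 (mod 7); P is NOT on the curve.

Evaluate F(4, 4, 2) term-by-term (mod 7).
  -2*X**2 ↦ -2·16·1·1 = -32
  3*X*Y ↦ 3·4·4·1 = 48
  X*Z ↦ 1·4·1·2 = 8
  -3*Y**2 ↦ -3·1·16·1 = -48
  -2*Y*Z ↦ -2·1·4·2 = -16
  -Z**2 ↦ -1·1·1·4 = -4
Sum: F(4, 4, 2) = (-32) + (48) + (8) + (-48) + (-16) + (-4) = -44.
Reducing mod 7: -44 ≡ 5 (mod 7).
Since F(a, b, c) ≡ 5 ≠ 0 (mod 7), P does NOT lie on the curve.


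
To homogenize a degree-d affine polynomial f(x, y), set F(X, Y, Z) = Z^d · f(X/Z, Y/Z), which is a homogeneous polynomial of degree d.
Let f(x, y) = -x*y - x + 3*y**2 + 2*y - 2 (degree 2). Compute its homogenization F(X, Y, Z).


F(X, Y, Z) = -X*Y - X*Z + 3*Y**2 + 2*Y*Z - 2*Z**2

deg(f) = 2.
Substitute x = X/Z, y = Y/Z into f, then multiply by Z^2.
  monomial -1·x^1·y^1 ↦ -1·X^1·Y^1·Z^0.
  monomial -1·x^1·y^0 ↦ -1·X^1·Y^0·Z^1.
  monomial 3·x^0·y^2 ↦ 3·X^0·Y^2·Z^0.
  monomial 2·x^0·y^1 ↦ 2·X^0·Y^1·Z^1.
  monomial -2·x^0·y^0 ↦ -2·X^0·Y^0·Z^2.
Collecting: F(X, Y, Z) = -X*Y - X*Z + 3*Y**2 + 2*Y*Z - 2*Z**2.


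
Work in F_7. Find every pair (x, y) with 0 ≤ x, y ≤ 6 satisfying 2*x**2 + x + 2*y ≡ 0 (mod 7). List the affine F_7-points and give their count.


Affine F_7-points: {(0, 0), (1, 2), (2, 2), (3, 0), (4, 3), (5, 4), (6, 3)}; count = 7.

For each of the 49 pairs (x, y) ∈ F_7², evaluate f(x, y) mod 7. Record the zeros.
  x = 0: [0↦0, 1↦2, 2↦4, 3↦6, 4↦1, 5↦3, 6↦5]  zeros at y ∈ {0}
  x = 1: [0↦3, 1↦5, 2↦0, 3↦2, 4↦4, 5↦6, 6↦1]  zeros at y ∈ {2}
  x = 2: [0↦3, 1↦5, 2↦0, 3↦2, 4↦4, 5↦6, 6↦1]  zeros at y ∈ {2}
  x = 3: [0↦0, 1↦2, 2↦4, 3↦6, 4↦1, 5↦3, 6↦5]  zeros at y ∈ {0}
  x = 4: [0↦1, 1↦3, 2↦5, 3↦0, 4↦2, 5↦4, 6↦6]  zeros at y ∈ {3}
  x = 5: [0↦6, 1↦1, 2↦3, 3↦5, 4↦0, 5↦2, 6↦4]  zeros at y ∈ {4}
  x = 6: [0↦1, 1↦3, 2↦5, 3↦0, 4↦2, 5↦4, 6↦6]  zeros at y ∈ {3}
Collecting zeros: affine points = {(0, 0), (1, 2), (2, 2), (3, 0), (4, 3), (5, 4), (6, 3)}.
Total count |C(F_7)_aff| = 7.


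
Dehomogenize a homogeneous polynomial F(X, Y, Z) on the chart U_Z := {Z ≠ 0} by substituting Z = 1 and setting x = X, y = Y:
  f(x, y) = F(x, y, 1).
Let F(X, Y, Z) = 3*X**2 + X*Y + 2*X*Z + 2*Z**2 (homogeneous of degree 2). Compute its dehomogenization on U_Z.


f(x, y) = 3*x**2 + x*y + 2*x + 2

On U_Z we set Z = 1. Each monomial c·X^i·Y^j·Z^k in F becomes c·x^i·y^j·1^k = c·x^i·y^j.
Substituting Z = 1: F(X, Y, 1) = 3*x**2 + x*y + 2*x + 2.
Note: deg(f) ≤ deg(F) = 2; strict inequality happens when F is divisible by Z (lost terms).


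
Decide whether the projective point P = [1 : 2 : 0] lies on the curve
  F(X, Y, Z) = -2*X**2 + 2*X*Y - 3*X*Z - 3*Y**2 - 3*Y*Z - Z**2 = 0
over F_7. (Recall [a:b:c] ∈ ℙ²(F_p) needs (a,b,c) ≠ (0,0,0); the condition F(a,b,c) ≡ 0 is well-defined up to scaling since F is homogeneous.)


F(1,2,0) ≡ 4 (mod 7); P is NOT on the curve.

Evaluate F(1, 2, 0) term-by-term (mod 7).
  -2*X**2 ↦ -2·1·1·1 = -2
  2*X*Y ↦ 2·1·2·1 = 4
  -3*X*Z ↦ -3·1·1·0 = 0
  -3*Y**2 ↦ -3·1·4·1 = -12
  -3*Y*Z ↦ -3·1·2·0 = 0
  -Z**2 ↦ -1·1·1·0 = 0
Sum: F(1, 2, 0) = (-2) + (4) + (0) + (-12) + (0) + (0) = -10.
Reducing mod 7: -10 ≡ 4 (mod 7).
Since F(a, b, c) ≡ 4 ≠ 0 (mod 7), P does NOT lie on the curve.


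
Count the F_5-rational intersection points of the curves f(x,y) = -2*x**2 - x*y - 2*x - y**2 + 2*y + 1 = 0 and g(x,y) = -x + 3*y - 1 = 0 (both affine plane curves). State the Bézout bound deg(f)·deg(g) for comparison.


Common zeros: {(1, 4), (3, 3)}; count = 2; Bézout bound = 2.

deg(f) = 2, deg(g) = 1, so Bézout bound = 2.
Scan x ∈ F_5. For each x, list the y ∈ F_5 with f(x, y) ≡ 0 and those with g(x, y) ≡ 0 (mod 5); the common zeros in that column are the intersection.
  x = 0: f ≡ 0 at y ∈ ∅; g ≡ 0 at y ∈ {2}; common: ∅.
  x = 1: f ≡ 0 at y ∈ {2, 4}; g ≡ 0 at y ∈ {4}; common: {4}.
  x = 2: f ≡ 0 at y ∈ {2, 3}; g ≡ 0 at y ∈ {1}; common: ∅.
  x = 3: f ≡ 0 at y ∈ {1, 3}; g ≡ 0 at y ∈ {3}; common: {3}.
  x = 4: f ≡ 0 at y ∈ ∅; g ≡ 0 at y ∈ {0}; common: ∅.
Collecting: common zeros = {(1, 4), (3, 3)}, so the count is 2.
Comparison with the Bézout bound: 2 ≤ 2 = deg(f)·deg(g), as expected for curves with no common component (the bound is attained).


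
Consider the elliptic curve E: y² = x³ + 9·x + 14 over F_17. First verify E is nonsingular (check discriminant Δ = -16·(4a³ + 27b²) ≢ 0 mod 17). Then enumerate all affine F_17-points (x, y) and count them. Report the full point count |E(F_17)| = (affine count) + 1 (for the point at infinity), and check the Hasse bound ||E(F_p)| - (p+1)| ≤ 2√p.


Affine points = {(3, 0), (9, 5), (9, 12), (10, 4), (10, 13), (11, 4), (11, 13), (13, 4), (13, 13), (16, 2), (16, 15)}; affine count = 11; |E(F_17)| = 12.

Discriminant check: Δ ∝ 4a³ + 27b² = 4·9³ + 27·14² = 4·729 + 27·196 ≡ 14 (mod 17). Nonzero ⇒ E is nonsingular.
For each x ∈ F_17, compute rhs = x³ + 9·x + 14 mod 17, then count y ∈ F_17 with y² ≡ rhs.
  x = 0: rhs = 14, matching y values: none (0 points).
  x = 1: rhs = 7, matching y values: none (0 points).
  x = 2: rhs = 6, matching y values: none (0 points).
  x = 3: rhs = 0, matching y values: 0 (1 points).
  x = 4: rhs = 12, matching y values: none (0 points).
  x = 5: rhs = 14, matching y values: none (0 points).
  x = 6: rhs = 12, matching y values: none (0 points).
  x = 7: rhs = 12, matching y values: none (0 points).
  x = 8: rhs = 3, matching y values: none (0 points).
  x = 9: rhs = 8, matching y values: 5, 12 (2 points).
  x = 10: rhs = 16, matching y values: 4, 13 (2 points).
  x = 11: rhs = 16, matching y values: 4, 13 (2 points).
  x = 12: rhs = 14, matching y values: none (0 points).
  x = 13: rhs = 16, matching y values: 4, 13 (2 points).
  x = 14: rhs = 11, matching y values: none (0 points).
  x = 15: rhs = 5, matching y values: none (0 points).
  x = 16: rhs = 4, matching y values: 2, 15 (2 points).
Total affine count: 11.
Full point count |E(F_17)| = 11 + 1 = 12.
Hasse bound: |12 − (17+1)| = |-6| = 6 ≤ 2√17 ≈ 8.2462 ✓.


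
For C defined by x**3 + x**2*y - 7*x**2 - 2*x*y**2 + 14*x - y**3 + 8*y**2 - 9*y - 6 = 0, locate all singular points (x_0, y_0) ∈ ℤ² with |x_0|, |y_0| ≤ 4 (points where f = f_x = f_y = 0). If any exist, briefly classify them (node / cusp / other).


Singular points: {(2, 1)}; classification: cusp.

Compute partial derivatives:
  f_x = 3*x**2 + 2*x*y - 14*x - 2*y**2 + 14.
  f_y = x**2 - 4*x*y - 3*y**2 + 16*y - 9.
Scan x_0 ∈ {−4, ..., 4}. For each x_0, f_y(x_0, y) is a polynomial in y; find its integer roots y ∈ {−4, ..., 4}, then test f_x and f at those candidates.
  x = -4: f_y(-4, y) = -3*y**2 + 32*y + 7; no integer root y with |y| ≤ 4.
  x = -3: f_y(-3, y) = -3*y**2 + 28*y; vanishes at y ∈ {0}. (-3, 0): f_x = 83 ≠ 0.
  x = -2: f_y(-2, y) = -3*y**2 + 24*y - 5; no integer root y with |y| ≤ 4.
  x = -1: f_y(-1, y) = -3*y**2 + 20*y - 8; no integer root y with |y| ≤ 4.
  x = 0: f_y(0, y) = -3*y**2 + 16*y - 9; no integer root y with |y| ≤ 4.
  x = 1: f_y(1, y) = -3*y**2 + 12*y - 8; no integer root y with |y| ≤ 4.
  x = 2: f_y(2, y) = -3*y**2 + 8*y - 5; vanishes at y ∈ {1}. (2, 1): f_x = 0, f = 0 — SINGULAR.
  x = 3: f_y(3, y) = -3*y**2 + 4*y; vanishes at y ∈ {0}. (3, 0): f_x = -1 ≠ 0.
  x = 4: f_y(4, y) = 7 - 3*y**2; no integer root y with |y| ≤ 4.
Only singular point on the grid: (2, 1).
Classify: substitute x = 2 + u, y = 1 + v and expand: f = u**3 + u**2*v - 2*u*v**2 - v**3 + v**2.
No constant or linear terms (consistent with a singular point). Quadratic part: v**2. Cubic part: u**3 + u**2*v - 2*u*v**2 - v**3.
The quadratic part v**2 is a perfect square, so there is a single (double) tangent line v = 0, i.e. y = 1. Restricting the cubic part to that line (v = 0) leaves u**3 ≠ 0, so f is not divisible by v and the branch is v² ≈ -u**3 to lowest order — this is a cusp.
Classification: cusp.


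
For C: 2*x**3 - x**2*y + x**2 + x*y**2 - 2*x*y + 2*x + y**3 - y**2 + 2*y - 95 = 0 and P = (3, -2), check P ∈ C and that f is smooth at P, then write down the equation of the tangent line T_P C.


Tangent line at P: 82*x - 9*y - 264 = 0.

Step 1: f(3, -2) = 0, so P lies on C.
Step 2: partial derivatives
  f_x(x, y) = 6*x**2 - 2*x*y + 2*x + y**2 - 2*y + 2, f_y(x, y) = -x**2 + 2*x*y - 2*x + 3*y**2 - 2*y + 2.
  f_x(P) = 82, f_y(P) = -9 (gradient nonzero, so P is smooth).
Step 3: tangent line at P: 82·(x − 3) + -9·(y − -2) = 0.
Expanding: 82*x - 9*y - 264 = 0.


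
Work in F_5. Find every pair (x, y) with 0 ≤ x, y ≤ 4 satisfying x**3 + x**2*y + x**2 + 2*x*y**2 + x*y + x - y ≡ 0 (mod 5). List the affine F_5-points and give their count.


Affine F_5-points: {(0, 0), (2, 2), (2, 3), (3, 2)}; count = 4.

For each of the 25 pairs (x, y) ∈ F_5², evaluate f(x, y) mod 5. Record the zeros.
  x = 0: [0↦0, 1↦4, 2↦3, 3↦2, 4↦1]  zeros at y ∈ {0}
  x = 1: [0↦3, 1↦1, 2↦3, 3↦4, 4↦4]  zeros at y ∈ ∅
  x = 2: [0↦4, 1↦3, 2↦0, 3↦0, 4↦3]  zeros at y ∈ {2, 3}
  x = 3: [0↦4, 1↦1, 2↦0, 3↦1, 4↦4]  zeros at y ∈ {2}
  x = 4: [0↦4, 1↦1, 2↦4, 3↦3, 4↦3]  zeros at y ∈ ∅
Collecting zeros: affine points = {(0, 0), (2, 2), (2, 3), (3, 2)}.
Total count |C(F_5)_aff| = 4.


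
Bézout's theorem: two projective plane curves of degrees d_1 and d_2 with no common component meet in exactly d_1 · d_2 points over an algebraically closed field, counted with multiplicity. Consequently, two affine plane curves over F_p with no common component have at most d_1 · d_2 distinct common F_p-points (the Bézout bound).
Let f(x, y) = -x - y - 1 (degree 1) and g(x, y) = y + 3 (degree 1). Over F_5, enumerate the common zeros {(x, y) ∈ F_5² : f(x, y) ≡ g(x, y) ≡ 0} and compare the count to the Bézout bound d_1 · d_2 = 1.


Common zeros: {(2, 2)}; count = 1; Bézout bound = 1.

deg(f) = 1, deg(g) = 1, so Bézout bound = 1.
Scan x ∈ F_5. For each x, list the y ∈ F_5 with f(x, y) ≡ 0 and those with g(x, y) ≡ 0 (mod 5); the common zeros in that column are the intersection.
  x = 0: f ≡ 0 at y ∈ {4}; g ≡ 0 at y ∈ {2}; common: ∅.
  x = 1: f ≡ 0 at y ∈ {3}; g ≡ 0 at y ∈ {2}; common: ∅.
  x = 2: f ≡ 0 at y ∈ {2}; g ≡ 0 at y ∈ {2}; common: {2}.
  x = 3: f ≡ 0 at y ∈ {1}; g ≡ 0 at y ∈ {2}; common: ∅.
  x = 4: f ≡ 0 at y ∈ {0}; g ≡ 0 at y ∈ {2}; common: ∅.
Collecting: common zeros = {(2, 2)}, so the count is 1.
Comparison with the Bézout bound: 1 ≤ 1 = deg(f)·deg(g), as expected for curves with no common component (the bound is attained).
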